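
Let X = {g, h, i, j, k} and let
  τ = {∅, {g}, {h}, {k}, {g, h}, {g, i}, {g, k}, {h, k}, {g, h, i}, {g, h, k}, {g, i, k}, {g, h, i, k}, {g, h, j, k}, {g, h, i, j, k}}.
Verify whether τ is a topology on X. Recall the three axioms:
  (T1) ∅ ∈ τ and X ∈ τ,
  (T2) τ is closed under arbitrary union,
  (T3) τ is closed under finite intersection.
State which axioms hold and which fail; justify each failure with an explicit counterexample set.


τ IS a topology on X.

Axiom (T1): ∅ ∈ τ? Yes; X ∈ τ? Yes.
Axiom (T2/T3): check pairwise unions and intersections of members of τ.
All pairwise intersections and unions checked — each lies in τ. Therefore τ satisfies (T1), (T2), (T3): it IS a topology on X.


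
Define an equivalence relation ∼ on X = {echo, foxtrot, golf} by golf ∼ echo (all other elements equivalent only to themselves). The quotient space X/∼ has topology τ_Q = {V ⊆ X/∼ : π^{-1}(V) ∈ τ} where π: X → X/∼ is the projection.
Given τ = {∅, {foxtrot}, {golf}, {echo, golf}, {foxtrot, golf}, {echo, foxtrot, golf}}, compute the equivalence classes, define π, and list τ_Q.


X/∼ = {[echo=golf], [foxtrot]}; |τ_Q| = 4.

Equivalence classes: [echo=golf], [foxtrot].
Quotient map π: X → X/∼ sends echo ↦ [echo=golf], foxtrot ↦ [foxtrot], golf ↦ [echo=golf].
For each subset V ⊆ X/∼, compute π^{-1}(V) ⊆ X and check whether π^{-1}(V) ∈ τ. V is open in τ_Q iff π^{-1}(V) ∈ τ.
  V = {}: π^{-1}(V) = ∅ ∈ τ ✓.
  V = {[echo=golf]}: π^{-1}(V) = {echo, golf} ∈ τ ✓.
  V = {[foxtrot]}: π^{-1}(V) = {foxtrot} ∈ τ ✓.
  V = {[echo=golf], [foxtrot]}: π^{-1}(V) = {echo, foxtrot, golf} ∈ τ ✓.
Open sets in the quotient: τ_Q = {{}, {[echo=golf]}, {[foxtrot]}, {[echo=golf], [foxtrot]}} (4 elements).


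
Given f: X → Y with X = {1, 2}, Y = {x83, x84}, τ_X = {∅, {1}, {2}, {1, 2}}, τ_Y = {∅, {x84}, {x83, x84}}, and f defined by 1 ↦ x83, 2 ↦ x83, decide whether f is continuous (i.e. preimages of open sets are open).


f IS continuous.

Compute f^{-1}(U) for each U ∈ τ_Y:
  U = ∅: f^{-1}(U) = ∅ ∈ τ_X ✓.
  U = {x84}: f^{-1}(U) = ∅ ∈ τ_X ✓.
  U = {x83, x84}: f^{-1}(U) = {1, 2} ∈ τ_X ✓.
Every preimage lies in τ_X, so f IS continuous.


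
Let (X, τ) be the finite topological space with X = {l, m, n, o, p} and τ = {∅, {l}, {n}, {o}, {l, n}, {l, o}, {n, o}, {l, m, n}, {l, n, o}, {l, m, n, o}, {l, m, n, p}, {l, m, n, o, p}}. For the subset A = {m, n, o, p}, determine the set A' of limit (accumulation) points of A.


A' = {m, p}

For each x ∈ X, list the open sets U ∈ τ with x ∈ U, then check whether U ∩ (A ∖ {x}) ≠ ∅ for every such U.
  x = l: open {l} ∋ x has {l} ∩ (A ∖ {l}) = ∅, so x is NOT a limit point.
  x = m: opens ∋ x are {l, m, n}, {l, m, n, o}, {l, m, n, p}, {l, m, n, o, p}; each meets A ∖ {m}, so x IS a limit point.
  x = n: open {n} ∋ x has {n} ∩ (A ∖ {n}) = ∅, so x is NOT a limit point.
  x = o: open {o} ∋ x has {o} ∩ (A ∖ {o}) = ∅, so x is NOT a limit point.
  x = p: opens ∋ x are {l, m, n, p}, {l, m, n, o, p}; each meets A ∖ {p}, so x IS a limit point.
Collecting: A' = {m, p}.


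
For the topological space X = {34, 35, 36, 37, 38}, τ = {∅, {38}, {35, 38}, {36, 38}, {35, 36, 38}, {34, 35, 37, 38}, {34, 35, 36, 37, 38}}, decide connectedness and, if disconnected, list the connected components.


(X, τ) is connected.

Find clopen sets (U ∈ τ with X ∖ U ∈ τ):
  U = ∅, X ∖ U = {34, 35, 36, 37, 38} — both open, so U is clopen.
  U = {34, 35, 36, 37, 38}, X ∖ U = ∅ — both open, so U is clopen.
Only trivial clopens (∅ and X) exist, so (X, τ) is connected.
Compute connected components by grouping points that agree on all clopens:
  component: {34, 35, 36, 37, 38}


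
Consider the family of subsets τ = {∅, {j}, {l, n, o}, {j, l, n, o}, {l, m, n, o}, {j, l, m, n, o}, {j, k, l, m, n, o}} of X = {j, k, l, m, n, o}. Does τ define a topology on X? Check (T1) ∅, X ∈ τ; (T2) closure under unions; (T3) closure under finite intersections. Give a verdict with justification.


τ IS a topology on X.

Axiom (T1): ∅ ∈ τ? Yes; X ∈ τ? Yes.
Axiom (T2/T3): check pairwise unions and intersections of members of τ.
All pairwise intersections and unions checked — each lies in τ. Therefore τ satisfies (T1), (T2), (T3): it IS a topology on X.


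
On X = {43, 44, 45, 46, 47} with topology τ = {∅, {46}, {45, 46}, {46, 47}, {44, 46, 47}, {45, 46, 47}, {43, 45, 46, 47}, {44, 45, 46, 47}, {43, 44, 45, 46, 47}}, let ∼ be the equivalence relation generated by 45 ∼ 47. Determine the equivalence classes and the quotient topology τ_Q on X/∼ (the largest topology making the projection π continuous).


X/∼ = {[43], [44], [45=47], [46]}; |τ_Q| = 6.

Equivalence classes: [43], [44], [45=47], [46].
Quotient map π: X → X/∼ sends 43 ↦ [43], 44 ↦ [44], 45 ↦ [45=47], 46 ↦ [46], 47 ↦ [45=47].
For each subset V ⊆ X/∼, compute π^{-1}(V) ⊆ X and check whether π^{-1}(V) ∈ τ. V is open in τ_Q iff π^{-1}(V) ∈ τ.
  V = {}: π^{-1}(V) = ∅ ∈ τ ✓.
  V = {[43]}: π^{-1}(V) = {43} ∉ τ ✗.
  V = {[44]}: π^{-1}(V) = {44} ∉ τ ✗.
  V = {[43], [44]}: π^{-1}(V) = {43, 44} ∉ τ ✗.
  V = {[45=47]}: π^{-1}(V) = {45, 47} ∉ τ ✗.
  V = {[43], [45=47]}: π^{-1}(V) = {43, 45, 47} ∉ τ ✗.
  V = {[44], [45=47]}: π^{-1}(V) = {44, 45, 47} ∉ τ ✗.
  V = {[43], [44], [45=47]}: π^{-1}(V) = {43, 44, 45, 47} ∉ τ ✗.
  V = {[46]}: π^{-1}(V) = {46} ∈ τ ✓.
  V = {[43], [46]}: π^{-1}(V) = {43, 46} ∉ τ ✗.
  V = {[44], [46]}: π^{-1}(V) = {44, 46} ∉ τ ✗.
  V = {[43], [44], [46]}: π^{-1}(V) = {43, 44, 46} ∉ τ ✗.
  V = {[45=47], [46]}: π^{-1}(V) = {45, 46, 47} ∈ τ ✓.
  V = {[43], [45=47], [46]}: π^{-1}(V) = {43, 45, 46, 47} ∈ τ ✓.
  V = {[44], [45=47], [46]}: π^{-1}(V) = {44, 45, 46, 47} ∈ τ ✓.
  V = {[43], [44], [45=47], [46]}: π^{-1}(V) = {43, 44, 45, 46, 47} ∈ τ ✓.
Open sets in the quotient: τ_Q = {{}, {[46]}, {[45=47], [46]}, {[43], [45=47], [46]}, {[44], [45=47], [46]}, {[43], [44], [45=47], [46]}} (6 elements).


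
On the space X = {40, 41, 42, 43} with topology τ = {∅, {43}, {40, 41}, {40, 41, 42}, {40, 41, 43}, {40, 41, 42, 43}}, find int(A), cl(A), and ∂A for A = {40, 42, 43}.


int(A) = {43}, cl(A) = {40, 41, 42, 43}, ∂A = {40, 41, 42}.

Closed sets in (X, τ) are complements of opens:
  closed(X, τ) = {∅, {42}, {43}, {42, 43}, {40, 41, 42}, {40, 41, 42, 43}}.
int(A) = ⋃ {U ∈ τ : U ⊆ A}. Opens contained in A: ∅, {43}.
Taking the union of these: int(A) = {43}.
cl(A) = ⋂ {C closed : A ⊆ C}. Closed sets containing A: {40, 41, 42, 43}.
Intersecting these: cl(A) = {40, 41, 42, 43}.
∂A = cl(A) ∖ int(A) = {40, 41, 42, 43} ∖ {43} = {40, 41, 42}.


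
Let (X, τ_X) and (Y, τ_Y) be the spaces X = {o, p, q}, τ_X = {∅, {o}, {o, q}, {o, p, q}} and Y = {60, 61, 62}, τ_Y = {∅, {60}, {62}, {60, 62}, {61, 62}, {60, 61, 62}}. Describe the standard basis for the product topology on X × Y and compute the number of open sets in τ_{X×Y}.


Basis B = {∅ × ∅, {o} × {60}, {o} × {62}, {o} × {60, 62}, {o, q} × {60}, {o} × {61, 62}, {o, q} × {62}, {o} × {60, 61, 62}, {o, p, q} × {60}, {o, p, q} × {62}, {o, q} × {60, 62}, {o, q} × {61, 62}, {o, q} × {60, 61, 62}, {o, p, q} × {60, 62}, {o, p, q} × {61, 62}, {o, p, q} × {60, 61, 62}}; |τ_{X×Y}| = 40.

Enumerate products U × V with U ∈ τ_X, V ∈ τ_Y (deduplicated):
  ∅ × ∅ = {} (∅)
  {o} × {60} = {(o,60)}
  {o} × {62} = {(o,62)}
  {o} × {60, 62} = {(o,60), (o,62)}
  {o, q} × {60} = {(o,60), (q,60)}
  {o} × {61, 62} = {(o,61), (o,62)}
  {o, q} × {62} = {(o,62), (q,62)}
  {o} × {60, 61, 62} = {(o,60), (o,61), (o,62)}
  {o, p, q} × {60} = {(o,60), (p,60), (q,60)}
  {o, p, q} × {62} = {(o,62), (p,62), (q,62)}
  {o, q} × {60, 62} = {(o,60), (o,62), (q,60), (q,62)}
  {o, q} × {61, 62} = {(o,61), (o,62), (q,61), (q,62)}
  {o, q} × {60, 61, 62} = {(o,60), (o,61), (o,62), (q,60), (q,61), (q,62)}
  {o, p, q} × {60, 62} = {(o,60), (o,62), (p,60), (p,62), (q,60), (q,62)}
  {o, p, q} × {61, 62} = {(o,61), (o,62), (p,61), (p,62), (q,61), (q,62)}
  {o, p, q} × {60, 61, 62} = {(o,60), (o,61), (o,62), (p,60), (p,61), (p,62), (q,60), (q,61), (q,62)}
These 16 distinct sets form the basis B.
Close under arbitrary unions to get τ_{X×Y}; counting gives |τ_{X×Y}| = 40.


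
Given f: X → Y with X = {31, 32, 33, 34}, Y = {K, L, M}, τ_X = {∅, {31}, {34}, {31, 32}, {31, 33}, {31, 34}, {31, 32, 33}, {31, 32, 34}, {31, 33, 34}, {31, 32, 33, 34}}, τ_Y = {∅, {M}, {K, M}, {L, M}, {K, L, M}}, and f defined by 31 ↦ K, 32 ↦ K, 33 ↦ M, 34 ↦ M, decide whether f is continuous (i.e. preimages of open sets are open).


f is NOT continuous.

Compute f^{-1}(U) for each U ∈ τ_Y:
  U = ∅: f^{-1}(U) = ∅ ∈ τ_X ✓.
  U = {M}: f^{-1}(U) = {33, 34} ∉ τ_X ✗.
  U = {K, M}: f^{-1}(U) = {31, 32, 33, 34} ∈ τ_X ✓.
  U = {L, M}: f^{-1}(U) = {33, 34} ∉ τ_X ✗.
  U = {K, L, M}: f^{-1}(U) = {31, 32, 33, 34} ∈ τ_X ✓.
Found U = {M} with f^{-1}(U) = {33, 34} not in τ_X. Therefore f is NOT continuous.


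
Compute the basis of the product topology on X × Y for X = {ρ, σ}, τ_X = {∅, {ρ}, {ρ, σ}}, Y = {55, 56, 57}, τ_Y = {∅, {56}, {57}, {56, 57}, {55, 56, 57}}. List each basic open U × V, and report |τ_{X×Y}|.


Basis B = {∅ × ∅, {ρ} × {56}, {ρ} × {57}, {ρ} × {56, 57}, {ρ, σ} × {56}, {ρ, σ} × {57}, {ρ} × {55, 56, 57}, {ρ, σ} × {56, 57}, {ρ, σ} × {55, 56, 57}}; |τ_{X×Y}| = 14.

Enumerate products U × V with U ∈ τ_X, V ∈ τ_Y (deduplicated):
  ∅ × ∅ = {} (∅)
  {ρ} × {56} = {(ρ,56)}
  {ρ} × {57} = {(ρ,57)}
  {ρ} × {56, 57} = {(ρ,56), (ρ,57)}
  {ρ, σ} × {56} = {(ρ,56), (σ,56)}
  {ρ, σ} × {57} = {(ρ,57), (σ,57)}
  {ρ} × {55, 56, 57} = {(ρ,55), (ρ,56), (ρ,57)}
  {ρ, σ} × {56, 57} = {(ρ,56), (ρ,57), (σ,56), (σ,57)}
  {ρ, σ} × {55, 56, 57} = {(ρ,55), (ρ,56), (ρ,57), (σ,55), (σ,56), (σ,57)}
These 9 distinct sets form the basis B.
Close under arbitrary unions to get τ_{X×Y}; counting gives |τ_{X×Y}| = 14.


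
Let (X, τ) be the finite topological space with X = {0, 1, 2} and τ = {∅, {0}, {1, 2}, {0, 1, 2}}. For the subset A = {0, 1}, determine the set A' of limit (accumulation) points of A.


A' = {2}

For each x ∈ X, list the open sets U ∈ τ with x ∈ U, then check whether U ∩ (A ∖ {x}) ≠ ∅ for every such U.
  x = 0: open {0} ∋ x has {0} ∩ (A ∖ {0}) = ∅, so x is NOT a limit point.
  x = 1: open {1, 2} ∋ x has {1, 2} ∩ (A ∖ {1}) = ∅, so x is NOT a limit point.
  x = 2: opens ∋ x are {1, 2}, {0, 1, 2}; each meets A ∖ {2}, so x IS a limit point.
Collecting: A' = {2}.


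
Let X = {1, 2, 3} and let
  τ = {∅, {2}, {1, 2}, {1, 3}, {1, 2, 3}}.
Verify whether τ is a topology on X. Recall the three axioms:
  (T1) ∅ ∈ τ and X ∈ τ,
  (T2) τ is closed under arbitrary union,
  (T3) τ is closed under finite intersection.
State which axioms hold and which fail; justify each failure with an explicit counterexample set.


τ is NOT a topology on X.

Axiom (T1): ∅ ∈ τ? Yes; X ∈ τ? Yes.
Axiom (T2/T3): check pairwise unions and intersections of members of τ.
Counterexample for (T3): {1, 2} ∩ {1, 3} = {1} ∉ τ. Therefore τ is NOT a topology.


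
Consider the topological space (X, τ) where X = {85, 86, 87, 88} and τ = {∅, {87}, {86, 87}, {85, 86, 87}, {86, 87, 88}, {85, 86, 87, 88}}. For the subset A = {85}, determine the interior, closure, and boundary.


int(A) = ∅, cl(A) = {85}, ∂A = {85}.

Closed sets in (X, τ) are complements of opens:
  closed(X, τ) = {∅, {85}, {88}, {85, 88}, {85, 86, 88}, {85, 86, 87, 88}}.
int(A) = ⋃ {U ∈ τ : U ⊆ A}. Opens contained in A: ∅.
Taking the union of these: int(A) = ∅.
cl(A) = ⋂ {C closed : A ⊆ C}. Closed sets containing A: {85}, {85, 88}, {85, 86, 88}, {85, 86, 87, 88}.
Intersecting these: cl(A) = {85}.
∂A = cl(A) ∖ int(A) = {85} ∖ ∅ = {85}.


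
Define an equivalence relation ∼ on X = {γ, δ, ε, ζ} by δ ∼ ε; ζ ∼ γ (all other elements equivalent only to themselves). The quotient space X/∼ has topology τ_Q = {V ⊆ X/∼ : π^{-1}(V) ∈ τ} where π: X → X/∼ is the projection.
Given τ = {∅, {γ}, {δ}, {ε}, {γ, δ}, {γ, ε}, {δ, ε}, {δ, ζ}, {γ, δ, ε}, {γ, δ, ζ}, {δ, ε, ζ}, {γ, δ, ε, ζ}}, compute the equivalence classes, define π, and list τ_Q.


X/∼ = {[γ=ζ], [δ=ε]}; |τ_Q| = 3.

Equivalence classes: [γ=ζ], [δ=ε].
Quotient map π: X → X/∼ sends γ ↦ [γ=ζ], δ ↦ [δ=ε], ε ↦ [δ=ε], ζ ↦ [γ=ζ].
For each subset V ⊆ X/∼, compute π^{-1}(V) ⊆ X and check whether π^{-1}(V) ∈ τ. V is open in τ_Q iff π^{-1}(V) ∈ τ.
  V = {}: π^{-1}(V) = ∅ ∈ τ ✓.
  V = {[γ=ζ]}: π^{-1}(V) = {γ, ζ} ∉ τ ✗.
  V = {[δ=ε]}: π^{-1}(V) = {δ, ε} ∈ τ ✓.
  V = {[γ=ζ], [δ=ε]}: π^{-1}(V) = {γ, δ, ε, ζ} ∈ τ ✓.
Open sets in the quotient: τ_Q = {{}, {[δ=ε]}, {[γ=ζ], [δ=ε]}} (3 elements).


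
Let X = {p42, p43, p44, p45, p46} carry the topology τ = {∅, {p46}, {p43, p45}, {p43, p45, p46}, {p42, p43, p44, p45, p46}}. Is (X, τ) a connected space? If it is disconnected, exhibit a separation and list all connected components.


(X, τ) is connected.

Find clopen sets (U ∈ τ with X ∖ U ∈ τ):
  U = ∅, X ∖ U = {p42, p43, p44, p45, p46} — both open, so U is clopen.
  U = {p42, p43, p44, p45, p46}, X ∖ U = ∅ — both open, so U is clopen.
Only trivial clopens (∅ and X) exist, so (X, τ) is connected.
Compute connected components by grouping points that agree on all clopens:
  component: {p42, p43, p44, p45, p46}


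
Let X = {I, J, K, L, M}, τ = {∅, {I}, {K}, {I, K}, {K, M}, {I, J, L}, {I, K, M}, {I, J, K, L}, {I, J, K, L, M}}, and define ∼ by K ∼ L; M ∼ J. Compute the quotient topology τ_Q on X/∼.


X/∼ = {[I], [J=M], [K=L]}; |τ_Q| = 3.

Equivalence classes: [I], [J=M], [K=L].
Quotient map π: X → X/∼ sends I ↦ [I], J ↦ [J=M], K ↦ [K=L], L ↦ [K=L], M ↦ [J=M].
For each subset V ⊆ X/∼, compute π^{-1}(V) ⊆ X and check whether π^{-1}(V) ∈ τ. V is open in τ_Q iff π^{-1}(V) ∈ τ.
  V = {}: π^{-1}(V) = ∅ ∈ τ ✓.
  V = {[I]}: π^{-1}(V) = {I} ∈ τ ✓.
  V = {[J=M]}: π^{-1}(V) = {J, M} ∉ τ ✗.
  V = {[I], [J=M]}: π^{-1}(V) = {I, J, M} ∉ τ ✗.
  V = {[K=L]}: π^{-1}(V) = {K, L} ∉ τ ✗.
  V = {[I], [K=L]}: π^{-1}(V) = {I, K, L} ∉ τ ✗.
  V = {[J=M], [K=L]}: π^{-1}(V) = {J, K, L, M} ∉ τ ✗.
  V = {[I], [J=M], [K=L]}: π^{-1}(V) = {I, J, K, L, M} ∈ τ ✓.
Open sets in the quotient: τ_Q = {{}, {[I]}, {[I], [J=M], [K=L]}} (3 elements).


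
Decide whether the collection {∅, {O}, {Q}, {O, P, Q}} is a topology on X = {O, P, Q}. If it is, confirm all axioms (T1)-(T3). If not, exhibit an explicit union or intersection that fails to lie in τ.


τ is NOT a topology on X.

Axiom (T1): ∅ ∈ τ? Yes; X ∈ τ? Yes.
Axiom (T2/T3): check pairwise unions and intersections of members of τ.
Counterexample for (T2): {O} ∪ {Q} = {O, Q} ∉ τ. Therefore τ is NOT a topology.


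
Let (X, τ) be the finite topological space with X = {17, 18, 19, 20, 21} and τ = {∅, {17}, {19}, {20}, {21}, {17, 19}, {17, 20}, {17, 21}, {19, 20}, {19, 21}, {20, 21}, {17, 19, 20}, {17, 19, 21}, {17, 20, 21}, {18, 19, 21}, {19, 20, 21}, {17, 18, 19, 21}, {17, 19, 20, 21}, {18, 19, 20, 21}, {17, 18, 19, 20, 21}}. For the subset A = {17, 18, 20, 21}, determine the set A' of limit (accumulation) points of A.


A' = {18}

For each x ∈ X, list the open sets U ∈ τ with x ∈ U, then check whether U ∩ (A ∖ {x}) ≠ ∅ for every such U.
  x = 17: open {17} ∋ x has {17} ∩ (A ∖ {17}) = ∅, so x is NOT a limit point.
  x = 18: opens ∋ x are {18, 19, 21}, {17, 18, 19, 21}, {18, 19, 20, 21}, {17, 18, 19, 20, 21}; each meets A ∖ {18}, so x IS a limit point.
  x = 19: open {19} ∋ x has {19} ∩ (A ∖ {19}) = ∅, so x is NOT a limit point.
  x = 20: open {20} ∋ x has {20} ∩ (A ∖ {20}) = ∅, so x is NOT a limit point.
  x = 21: open {21} ∋ x has {21} ∩ (A ∖ {21}) = ∅, so x is NOT a limit point.
Collecting: A' = {18}.


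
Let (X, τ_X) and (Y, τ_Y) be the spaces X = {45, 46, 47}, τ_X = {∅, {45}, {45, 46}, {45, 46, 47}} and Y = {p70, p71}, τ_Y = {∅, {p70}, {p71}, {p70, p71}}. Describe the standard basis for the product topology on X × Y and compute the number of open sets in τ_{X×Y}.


Basis B = {∅ × ∅, {45} × {p70}, {45} × {p71}, {45} × {p70, p71}, {45, 46} × {p70}, {45, 46} × {p71}, {45, 46, 47} × {p70}, {45, 46, 47} × {p71}, {45, 46} × {p70, p71}, {45, 46, 47} × {p70, p71}}; |τ_{X×Y}| = 16.

Enumerate products U × V with U ∈ τ_X, V ∈ τ_Y (deduplicated):
  ∅ × ∅ = {} (∅)
  {45} × {p70} = {(45,p70)}
  {45} × {p71} = {(45,p71)}
  {45} × {p70, p71} = {(45,p70), (45,p71)}
  {45, 46} × {p70} = {(45,p70), (46,p70)}
  {45, 46} × {p71} = {(45,p71), (46,p71)}
  {45, 46, 47} × {p70} = {(45,p70), (46,p70), (47,p70)}
  {45, 46, 47} × {p71} = {(45,p71), (46,p71), (47,p71)}
  {45, 46} × {p70, p71} = {(45,p70), (45,p71), (46,p70), (46,p71)}
  {45, 46, 47} × {p70, p71} = {(45,p70), (45,p71), (46,p70), (46,p71), (47,p70), (47,p71)}
These 10 distinct sets form the basis B.
Close under arbitrary unions to get τ_{X×Y}; counting gives |τ_{X×Y}| = 16.


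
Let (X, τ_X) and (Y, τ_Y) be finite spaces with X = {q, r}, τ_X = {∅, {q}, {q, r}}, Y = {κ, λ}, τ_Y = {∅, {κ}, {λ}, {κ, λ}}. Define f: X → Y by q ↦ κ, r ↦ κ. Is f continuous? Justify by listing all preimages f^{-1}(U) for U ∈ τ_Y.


f IS continuous.

Compute f^{-1}(U) for each U ∈ τ_Y:
  U = ∅: f^{-1}(U) = ∅ ∈ τ_X ✓.
  U = {κ}: f^{-1}(U) = {q, r} ∈ τ_X ✓.
  U = {λ}: f^{-1}(U) = ∅ ∈ τ_X ✓.
  U = {κ, λ}: f^{-1}(U) = {q, r} ∈ τ_X ✓.
Every preimage lies in τ_X, so f IS continuous.


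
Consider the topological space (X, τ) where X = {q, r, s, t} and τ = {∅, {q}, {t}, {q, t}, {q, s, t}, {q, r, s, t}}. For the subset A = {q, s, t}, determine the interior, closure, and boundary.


int(A) = {q, s, t}, cl(A) = {q, r, s, t}, ∂A = {r}.

Closed sets in (X, τ) are complements of opens:
  closed(X, τ) = {∅, {r}, {r, s}, {q, r, s}, {r, s, t}, {q, r, s, t}}.
int(A) = ⋃ {U ∈ τ : U ⊆ A}. Opens contained in A: ∅, {q}, {t}, {q, t}, {q, s, t}.
Taking the union of these: int(A) = {q, s, t}.
cl(A) = ⋂ {C closed : A ⊆ C}. Closed sets containing A: {q, r, s, t}.
Intersecting these: cl(A) = {q, r, s, t}.
∂A = cl(A) ∖ int(A) = {q, r, s, t} ∖ {q, s, t} = {r}.


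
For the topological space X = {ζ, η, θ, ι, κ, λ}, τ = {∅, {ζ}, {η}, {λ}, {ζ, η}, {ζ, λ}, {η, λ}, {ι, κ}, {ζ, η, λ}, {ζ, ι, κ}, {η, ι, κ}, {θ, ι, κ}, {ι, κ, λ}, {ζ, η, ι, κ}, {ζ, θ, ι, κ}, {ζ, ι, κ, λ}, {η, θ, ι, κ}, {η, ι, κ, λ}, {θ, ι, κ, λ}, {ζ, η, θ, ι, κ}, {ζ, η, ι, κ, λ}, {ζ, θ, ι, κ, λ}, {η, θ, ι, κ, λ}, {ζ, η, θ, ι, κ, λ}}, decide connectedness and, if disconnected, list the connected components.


(X, τ) is disconnected; components = [{ζ}, {η}, {λ}, {θ, ι, κ}].

Find clopen sets (U ∈ τ with X ∖ U ∈ τ):
  U = ∅, X ∖ U = {ζ, η, θ, ι, κ, λ} — both open, so U is clopen.
  U = {ζ}, X ∖ U = {η, θ, ι, κ, λ} — both open, so U is clopen.
  U = {η}, X ∖ U = {ζ, θ, ι, κ, λ} — both open, so U is clopen.
  U = {λ}, X ∖ U = {ζ, η, θ, ι, κ} — both open, so U is clopen.
  U = {ζ, η}, X ∖ U = {θ, ι, κ, λ} — both open, so U is clopen.
  U = {ζ, λ}, X ∖ U = {η, θ, ι, κ} — both open, so U is clopen.
  U = {η, λ}, X ∖ U = {ζ, θ, ι, κ} — both open, so U is clopen.
  U = {ζ, η, λ}, X ∖ U = {θ, ι, κ} — both open, so U is clopen.
  U = {θ, ι, κ}, X ∖ U = {ζ, η, λ} — both open, so U is clopen.
  U = {ζ, θ, ι, κ}, X ∖ U = {η, λ} — both open, so U is clopen.
  U = {η, θ, ι, κ}, X ∖ U = {ζ, λ} — both open, so U is clopen.
  U = {θ, ι, κ, λ}, X ∖ U = {ζ, η} — both open, so U is clopen.
  U = {ζ, η, θ, ι, κ}, X ∖ U = {λ} — both open, so U is clopen.
  U = {ζ, θ, ι, κ, λ}, X ∖ U = {η} — both open, so U is clopen.
  U = {η, θ, ι, κ, λ}, X ∖ U = {ζ} — both open, so U is clopen.
  U = {ζ, η, θ, ι, κ, λ}, X ∖ U = ∅ — both open, so U is clopen.
Nontrivial clopen(s) exist: e.g. {ζ, θ, ι, κ, λ}. So (X, τ) is disconnected.
Compute connected components by grouping points that agree on all clopens:
  component: {ζ}
  component: {η}
  component: {λ}
  component: {θ, ι, κ}


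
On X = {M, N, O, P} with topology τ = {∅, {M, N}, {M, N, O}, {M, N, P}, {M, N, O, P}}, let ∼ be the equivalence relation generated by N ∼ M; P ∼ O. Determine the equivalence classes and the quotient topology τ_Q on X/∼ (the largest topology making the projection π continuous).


X/∼ = {[M=N], [O=P]}; |τ_Q| = 3.

Equivalence classes: [M=N], [O=P].
Quotient map π: X → X/∼ sends M ↦ [M=N], N ↦ [M=N], O ↦ [O=P], P ↦ [O=P].
For each subset V ⊆ X/∼, compute π^{-1}(V) ⊆ X and check whether π^{-1}(V) ∈ τ. V is open in τ_Q iff π^{-1}(V) ∈ τ.
  V = {}: π^{-1}(V) = ∅ ∈ τ ✓.
  V = {[M=N]}: π^{-1}(V) = {M, N} ∈ τ ✓.
  V = {[O=P]}: π^{-1}(V) = {O, P} ∉ τ ✗.
  V = {[M=N], [O=P]}: π^{-1}(V) = {M, N, O, P} ∈ τ ✓.
Open sets in the quotient: τ_Q = {{}, {[M=N]}, {[M=N], [O=P]}} (3 elements).


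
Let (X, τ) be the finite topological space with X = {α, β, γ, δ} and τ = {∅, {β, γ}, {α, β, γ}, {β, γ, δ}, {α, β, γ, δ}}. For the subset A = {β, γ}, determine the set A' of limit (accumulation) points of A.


A' = {α, β, γ, δ}

For each x ∈ X, list the open sets U ∈ τ with x ∈ U, then check whether U ∩ (A ∖ {x}) ≠ ∅ for every such U.
  x = α: opens ∋ x are {α, β, γ}, {α, β, γ, δ}; each meets A ∖ {α}, so x IS a limit point.
  x = β: opens ∋ x are {β, γ}, {α, β, γ}, {β, γ, δ}, {α, β, γ, δ}; each meets A ∖ {β}, so x IS a limit point.
  x = γ: opens ∋ x are {β, γ}, {α, β, γ}, {β, γ, δ}, {α, β, γ, δ}; each meets A ∖ {γ}, so x IS a limit point.
  x = δ: opens ∋ x are {β, γ, δ}, {α, β, γ, δ}; each meets A ∖ {δ}, so x IS a limit point.
Collecting: A' = {α, β, γ, δ}.


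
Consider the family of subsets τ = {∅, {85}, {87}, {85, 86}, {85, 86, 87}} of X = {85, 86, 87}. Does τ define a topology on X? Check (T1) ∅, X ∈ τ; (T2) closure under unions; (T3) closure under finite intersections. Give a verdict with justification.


τ is NOT a topology on X.

Axiom (T1): ∅ ∈ τ? Yes; X ∈ τ? Yes.
Axiom (T2/T3): check pairwise unions and intersections of members of τ.
Counterexample for (T2): {85} ∪ {87} = {85, 87} ∉ τ. Therefore τ is NOT a topology.


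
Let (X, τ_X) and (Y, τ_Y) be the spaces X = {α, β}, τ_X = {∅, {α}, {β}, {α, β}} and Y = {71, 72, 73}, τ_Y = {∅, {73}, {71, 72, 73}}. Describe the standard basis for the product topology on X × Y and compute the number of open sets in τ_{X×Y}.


Basis B = {∅ × ∅, {α} × {73}, {β} × {73}, {α, β} × {73}, {α} × {71, 72, 73}, {β} × {71, 72, 73}, {α, β} × {71, 72, 73}}; |τ_{X×Y}| = 9.

Enumerate products U × V with U ∈ τ_X, V ∈ τ_Y (deduplicated):
  ∅ × ∅ = {} (∅)
  {α} × {73} = {(α,73)}
  {β} × {73} = {(β,73)}
  {α, β} × {73} = {(α,73), (β,73)}
  {α} × {71, 72, 73} = {(α,71), (α,72), (α,73)}
  {β} × {71, 72, 73} = {(β,71), (β,72), (β,73)}
  {α, β} × {71, 72, 73} = {(α,71), (α,72), (α,73), (β,71), (β,72), (β,73)}
These 7 distinct sets form the basis B.
Close under arbitrary unions to get τ_{X×Y}; counting gives |τ_{X×Y}| = 9.


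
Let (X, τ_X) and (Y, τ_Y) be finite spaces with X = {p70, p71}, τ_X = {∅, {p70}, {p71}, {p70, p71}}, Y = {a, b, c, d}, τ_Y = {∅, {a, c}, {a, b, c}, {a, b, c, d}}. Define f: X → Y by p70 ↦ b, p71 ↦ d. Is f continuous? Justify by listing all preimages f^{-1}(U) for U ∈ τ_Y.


f IS continuous.

Compute f^{-1}(U) for each U ∈ τ_Y:
  U = ∅: f^{-1}(U) = ∅ ∈ τ_X ✓.
  U = {a, c}: f^{-1}(U) = ∅ ∈ τ_X ✓.
  U = {a, b, c}: f^{-1}(U) = {p70} ∈ τ_X ✓.
  U = {a, b, c, d}: f^{-1}(U) = {p70, p71} ∈ τ_X ✓.
Every preimage lies in τ_X, so f IS continuous.


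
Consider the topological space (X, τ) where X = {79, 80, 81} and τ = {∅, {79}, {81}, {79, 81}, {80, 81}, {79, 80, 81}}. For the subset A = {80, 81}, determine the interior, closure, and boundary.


int(A) = {80, 81}, cl(A) = {80, 81}, ∂A = ∅.

Closed sets in (X, τ) are complements of opens:
  closed(X, τ) = {∅, {79}, {80}, {79, 80}, {80, 81}, {79, 80, 81}}.
int(A) = ⋃ {U ∈ τ : U ⊆ A}. Opens contained in A: ∅, {81}, {80, 81}.
Taking the union of these: int(A) = {80, 81}.
cl(A) = ⋂ {C closed : A ⊆ C}. Closed sets containing A: {80, 81}, {79, 80, 81}.
Intersecting these: cl(A) = {80, 81}.
∂A = cl(A) ∖ int(A) = {80, 81} ∖ {80, 81} = ∅.


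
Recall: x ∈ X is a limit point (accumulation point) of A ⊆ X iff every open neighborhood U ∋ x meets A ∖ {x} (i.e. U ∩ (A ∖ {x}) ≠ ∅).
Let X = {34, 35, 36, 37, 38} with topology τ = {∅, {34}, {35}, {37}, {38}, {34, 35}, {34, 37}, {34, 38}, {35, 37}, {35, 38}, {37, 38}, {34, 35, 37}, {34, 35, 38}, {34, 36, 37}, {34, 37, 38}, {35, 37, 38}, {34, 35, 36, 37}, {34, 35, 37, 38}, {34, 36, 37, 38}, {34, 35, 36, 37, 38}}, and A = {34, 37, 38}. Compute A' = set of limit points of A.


A' = {36}

For each x ∈ X, list the open sets U ∈ τ with x ∈ U, then check whether U ∩ (A ∖ {x}) ≠ ∅ for every such U.
  x = 34: open {34} ∋ x has {34} ∩ (A ∖ {34}) = ∅, so x is NOT a limit point.
  x = 35: open {35} ∋ x has {35} ∩ (A ∖ {35}) = ∅, so x is NOT a limit point.
  x = 36: opens ∋ x are {34, 36, 37}, {34, 35, 36, 37}, {34, 36, 37, 38}, {34, 35, 36, 37, 38}; each meets A ∖ {36}, so x IS a limit point.
  x = 37: open {37} ∋ x has {37} ∩ (A ∖ {37}) = ∅, so x is NOT a limit point.
  x = 38: open {38} ∋ x has {38} ∩ (A ∖ {38}) = ∅, so x is NOT a limit point.
Collecting: A' = {36}.


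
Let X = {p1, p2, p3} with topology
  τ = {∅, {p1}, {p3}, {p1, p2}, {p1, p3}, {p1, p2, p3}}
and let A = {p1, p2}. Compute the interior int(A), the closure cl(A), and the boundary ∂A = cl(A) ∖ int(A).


int(A) = {p1, p2}, cl(A) = {p1, p2}, ∂A = ∅.

Closed sets in (X, τ) are complements of opens:
  closed(X, τ) = {∅, {p2}, {p3}, {p1, p2}, {p2, p3}, {p1, p2, p3}}.
int(A) = ⋃ {U ∈ τ : U ⊆ A}. Opens contained in A: ∅, {p1}, {p1, p2}.
Taking the union of these: int(A) = {p1, p2}.
cl(A) = ⋂ {C closed : A ⊆ C}. Closed sets containing A: {p1, p2}, {p1, p2, p3}.
Intersecting these: cl(A) = {p1, p2}.
∂A = cl(A) ∖ int(A) = {p1, p2} ∖ {p1, p2} = ∅.


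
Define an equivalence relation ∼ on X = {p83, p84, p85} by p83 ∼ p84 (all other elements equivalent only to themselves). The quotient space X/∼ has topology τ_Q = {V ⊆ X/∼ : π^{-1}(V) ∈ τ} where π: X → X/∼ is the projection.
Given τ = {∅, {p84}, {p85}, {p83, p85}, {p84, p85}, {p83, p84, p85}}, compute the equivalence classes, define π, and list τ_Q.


X/∼ = {[p83=p84], [p85]}; |τ_Q| = 3.

Equivalence classes: [p83=p84], [p85].
Quotient map π: X → X/∼ sends p83 ↦ [p83=p84], p84 ↦ [p83=p84], p85 ↦ [p85].
For each subset V ⊆ X/∼, compute π^{-1}(V) ⊆ X and check whether π^{-1}(V) ∈ τ. V is open in τ_Q iff π^{-1}(V) ∈ τ.
  V = {}: π^{-1}(V) = ∅ ∈ τ ✓.
  V = {[p83=p84]}: π^{-1}(V) = {p83, p84} ∉ τ ✗.
  V = {[p85]}: π^{-1}(V) = {p85} ∈ τ ✓.
  V = {[p83=p84], [p85]}: π^{-1}(V) = {p83, p84, p85} ∈ τ ✓.
Open sets in the quotient: τ_Q = {{}, {[p85]}, {[p83=p84], [p85]}} (3 elements).


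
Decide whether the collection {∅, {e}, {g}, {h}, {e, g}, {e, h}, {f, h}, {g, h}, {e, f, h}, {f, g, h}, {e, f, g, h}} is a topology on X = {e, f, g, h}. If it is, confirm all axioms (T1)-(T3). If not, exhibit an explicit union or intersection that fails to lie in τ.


τ is NOT a topology on X.

Axiom (T1): ∅ ∈ τ? Yes; X ∈ τ? Yes.
Axiom (T2/T3): check pairwise unions and intersections of members of τ.
Counterexample for (T2): {e} ∪ {g, h} = {e, g, h} ∉ τ. Therefore τ is NOT a topology.


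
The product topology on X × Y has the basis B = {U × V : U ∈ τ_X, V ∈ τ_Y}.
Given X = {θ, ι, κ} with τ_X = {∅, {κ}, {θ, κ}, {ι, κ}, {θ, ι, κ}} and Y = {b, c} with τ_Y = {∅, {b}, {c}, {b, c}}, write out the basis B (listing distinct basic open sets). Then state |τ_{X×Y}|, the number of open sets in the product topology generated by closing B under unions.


Basis B = {∅ × ∅, {κ} × {b}, {κ} × {c}, {θ, κ} × {b}, {θ, κ} × {c}, {ι, κ} × {b}, {ι, κ} × {c}, {κ} × {b, c}, {θ, ι, κ} × {b}, {θ, ι, κ} × {c}, {θ, κ} × {b, c}, {ι, κ} × {b, c}, {θ, ι, κ} × {b, c}}; |τ_{X×Y}| = 25.

Enumerate products U × V with U ∈ τ_X, V ∈ τ_Y (deduplicated):
  ∅ × ∅ = {} (∅)
  {κ} × {b} = {(κ,b)}
  {κ} × {c} = {(κ,c)}
  {θ, κ} × {b} = {(θ,b), (κ,b)}
  {θ, κ} × {c} = {(θ,c), (κ,c)}
  {ι, κ} × {b} = {(ι,b), (κ,b)}
  {ι, κ} × {c} = {(ι,c), (κ,c)}
  {κ} × {b, c} = {(κ,b), (κ,c)}
  {θ, ι, κ} × {b} = {(θ,b), (ι,b), (κ,b)}
  {θ, ι, κ} × {c} = {(θ,c), (ι,c), (κ,c)}
  {θ, κ} × {b, c} = {(θ,b), (θ,c), (κ,b), (κ,c)}
  {ι, κ} × {b, c} = {(ι,b), (ι,c), (κ,b), (κ,c)}
  {θ, ι, κ} × {b, c} = {(θ,b), (θ,c), (ι,b), (ι,c), (κ,b), (κ,c)}
These 13 distinct sets form the basis B.
Close under arbitrary unions to get τ_{X×Y}; counting gives |τ_{X×Y}| = 25.


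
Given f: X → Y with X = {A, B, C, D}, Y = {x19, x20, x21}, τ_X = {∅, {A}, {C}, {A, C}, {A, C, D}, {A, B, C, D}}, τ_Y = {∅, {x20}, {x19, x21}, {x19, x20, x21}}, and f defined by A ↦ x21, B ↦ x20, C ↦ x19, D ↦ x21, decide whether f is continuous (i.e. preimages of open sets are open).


f is NOT continuous.

Compute f^{-1}(U) for each U ∈ τ_Y:
  U = ∅: f^{-1}(U) = ∅ ∈ τ_X ✓.
  U = {x20}: f^{-1}(U) = {B} ∉ τ_X ✗.
  U = {x19, x21}: f^{-1}(U) = {A, C, D} ∈ τ_X ✓.
  U = {x19, x20, x21}: f^{-1}(U) = {A, B, C, D} ∈ τ_X ✓.
Found U = {x20} with f^{-1}(U) = {B} not in τ_X. Therefore f is NOT continuous.


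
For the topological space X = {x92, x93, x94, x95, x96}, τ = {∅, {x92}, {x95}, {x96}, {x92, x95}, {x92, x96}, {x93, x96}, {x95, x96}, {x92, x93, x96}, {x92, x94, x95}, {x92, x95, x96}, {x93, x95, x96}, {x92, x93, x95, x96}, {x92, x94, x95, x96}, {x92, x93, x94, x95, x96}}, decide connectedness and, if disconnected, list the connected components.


(X, τ) is disconnected; components = [{x93, x96}, {x92, x94, x95}].

Find clopen sets (U ∈ τ with X ∖ U ∈ τ):
  U = ∅, X ∖ U = {x92, x93, x94, x95, x96} — both open, so U is clopen.
  U = {x93, x96}, X ∖ U = {x92, x94, x95} — both open, so U is clopen.
  U = {x92, x94, x95}, X ∖ U = {x93, x96} — both open, so U is clopen.
  U = {x92, x93, x94, x95, x96}, X ∖ U = ∅ — both open, so U is clopen.
Nontrivial clopen(s) exist: e.g. {x92, x94, x95}. So (X, τ) is disconnected.
Compute connected components by grouping points that agree on all clopens:
  component: {x93, x96}
  component: {x92, x94, x95}


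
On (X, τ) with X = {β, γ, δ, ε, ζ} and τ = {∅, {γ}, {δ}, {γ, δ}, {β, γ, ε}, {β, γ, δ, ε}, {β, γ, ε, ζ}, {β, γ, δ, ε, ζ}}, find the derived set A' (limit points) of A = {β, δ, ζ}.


A' = {ε, ζ}

For each x ∈ X, list the open sets U ∈ τ with x ∈ U, then check whether U ∩ (A ∖ {x}) ≠ ∅ for every such U.
  x = β: open {β, γ, ε} ∋ x has {β, γ, ε} ∩ (A ∖ {β}) = ∅, so x is NOT a limit point.
  x = γ: open {γ} ∋ x has {γ} ∩ (A ∖ {γ}) = ∅, so x is NOT a limit point.
  x = δ: open {δ} ∋ x has {δ} ∩ (A ∖ {δ}) = ∅, so x is NOT a limit point.
  x = ε: opens ∋ x are {β, γ, ε}, {β, γ, δ, ε}, {β, γ, ε, ζ}, {β, γ, δ, ε, ζ}; each meets A ∖ {ε}, so x IS a limit point.
  x = ζ: opens ∋ x are {β, γ, ε, ζ}, {β, γ, δ, ε, ζ}; each meets A ∖ {ζ}, so x IS a limit point.
Collecting: A' = {ε, ζ}.


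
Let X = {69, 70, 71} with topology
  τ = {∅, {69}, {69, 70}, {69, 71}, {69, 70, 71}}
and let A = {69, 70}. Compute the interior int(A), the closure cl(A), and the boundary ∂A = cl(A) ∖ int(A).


int(A) = {69, 70}, cl(A) = {69, 70, 71}, ∂A = {71}.

Closed sets in (X, τ) are complements of opens:
  closed(X, τ) = {∅, {70}, {71}, {70, 71}, {69, 70, 71}}.
int(A) = ⋃ {U ∈ τ : U ⊆ A}. Opens contained in A: ∅, {69}, {69, 70}.
Taking the union of these: int(A) = {69, 70}.
cl(A) = ⋂ {C closed : A ⊆ C}. Closed sets containing A: {69, 70, 71}.
Intersecting these: cl(A) = {69, 70, 71}.
∂A = cl(A) ∖ int(A) = {69, 70, 71} ∖ {69, 70} = {71}.


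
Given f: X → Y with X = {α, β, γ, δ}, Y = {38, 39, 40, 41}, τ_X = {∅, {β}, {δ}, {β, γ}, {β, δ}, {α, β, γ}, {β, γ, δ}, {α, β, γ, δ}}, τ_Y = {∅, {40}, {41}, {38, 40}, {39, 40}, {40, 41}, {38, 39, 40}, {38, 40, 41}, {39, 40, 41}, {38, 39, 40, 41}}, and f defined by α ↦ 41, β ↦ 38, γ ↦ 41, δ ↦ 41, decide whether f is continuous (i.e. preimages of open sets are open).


f is NOT continuous.

Compute f^{-1}(U) for each U ∈ τ_Y:
  U = ∅: f^{-1}(U) = ∅ ∈ τ_X ✓.
  U = {40}: f^{-1}(U) = ∅ ∈ τ_X ✓.
  U = {41}: f^{-1}(U) = {α, γ, δ} ∉ τ_X ✗.
  U = {38, 40}: f^{-1}(U) = {β} ∈ τ_X ✓.
  U = {39, 40}: f^{-1}(U) = ∅ ∈ τ_X ✓.
  U = {40, 41}: f^{-1}(U) = {α, γ, δ} ∉ τ_X ✗.
  U = {38, 39, 40}: f^{-1}(U) = {β} ∈ τ_X ✓.
  U = {38, 40, 41}: f^{-1}(U) = {α, β, γ, δ} ∈ τ_X ✓.
  U = {39, 40, 41}: f^{-1}(U) = {α, γ, δ} ∉ τ_X ✗.
  U = {38, 39, 40, 41}: f^{-1}(U) = {α, β, γ, δ} ∈ τ_X ✓.
Found U = {41} with f^{-1}(U) = {α, γ, δ} not in τ_X. Therefore f is NOT continuous.


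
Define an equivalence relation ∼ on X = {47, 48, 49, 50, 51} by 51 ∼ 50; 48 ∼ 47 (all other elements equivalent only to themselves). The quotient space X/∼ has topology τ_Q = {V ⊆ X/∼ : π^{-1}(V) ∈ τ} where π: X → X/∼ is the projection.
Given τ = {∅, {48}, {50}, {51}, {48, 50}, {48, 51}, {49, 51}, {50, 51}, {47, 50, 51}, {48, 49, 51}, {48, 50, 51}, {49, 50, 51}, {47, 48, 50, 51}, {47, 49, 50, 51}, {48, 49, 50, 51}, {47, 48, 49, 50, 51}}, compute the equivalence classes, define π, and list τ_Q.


X/∼ = {[47=48], [49], [50=51]}; |τ_Q| = 5.

Equivalence classes: [47=48], [49], [50=51].
Quotient map π: X → X/∼ sends 47 ↦ [47=48], 48 ↦ [47=48], 49 ↦ [49], 50 ↦ [50=51], 51 ↦ [50=51].
For each subset V ⊆ X/∼, compute π^{-1}(V) ⊆ X and check whether π^{-1}(V) ∈ τ. V is open in τ_Q iff π^{-1}(V) ∈ τ.
  V = {}: π^{-1}(V) = ∅ ∈ τ ✓.
  V = {[47=48]}: π^{-1}(V) = {47, 48} ∉ τ ✗.
  V = {[49]}: π^{-1}(V) = {49} ∉ τ ✗.
  V = {[47=48], [49]}: π^{-1}(V) = {47, 48, 49} ∉ τ ✗.
  V = {[50=51]}: π^{-1}(V) = {50, 51} ∈ τ ✓.
  V = {[47=48], [50=51]}: π^{-1}(V) = {47, 48, 50, 51} ∈ τ ✓.
  V = {[49], [50=51]}: π^{-1}(V) = {49, 50, 51} ∈ τ ✓.
  V = {[47=48], [49], [50=51]}: π^{-1}(V) = {47, 48, 49, 50, 51} ∈ τ ✓.
Open sets in the quotient: τ_Q = {{}, {[50=51]}, {[47=48], [50=51]}, {[49], [50=51]}, {[47=48], [49], [50=51]}} (5 elements).


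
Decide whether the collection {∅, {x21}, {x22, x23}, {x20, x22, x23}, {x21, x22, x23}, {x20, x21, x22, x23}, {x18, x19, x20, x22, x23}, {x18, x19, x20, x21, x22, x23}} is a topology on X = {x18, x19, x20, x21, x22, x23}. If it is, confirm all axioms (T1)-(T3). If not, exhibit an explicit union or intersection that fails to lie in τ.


τ IS a topology on X.

Axiom (T1): ∅ ∈ τ? Yes; X ∈ τ? Yes.
Axiom (T2/T3): check pairwise unions and intersections of members of τ.
All pairwise intersections and unions checked — each lies in τ. Therefore τ satisfies (T1), (T2), (T3): it IS a topology on X.


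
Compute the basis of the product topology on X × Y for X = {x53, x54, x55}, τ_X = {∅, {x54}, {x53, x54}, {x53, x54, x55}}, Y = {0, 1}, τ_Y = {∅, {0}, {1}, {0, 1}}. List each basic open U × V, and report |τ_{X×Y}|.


Basis B = {∅ × ∅, {x54} × {0}, {x54} × {1}, {x53, x54} × {0}, {x53, x54} × {1}, {x54} × {0, 1}, {x53, x54, x55} × {0}, {x53, x54, x55} × {1}, {x53, x54} × {0, 1}, {x53, x54, x55} × {0, 1}}; |τ_{X×Y}| = 16.

Enumerate products U × V with U ∈ τ_X, V ∈ τ_Y (deduplicated):
  ∅ × ∅ = {} (∅)
  {x54} × {0} = {(x54,0)}
  {x54} × {1} = {(x54,1)}
  {x53, x54} × {0} = {(x53,0), (x54,0)}
  {x53, x54} × {1} = {(x53,1), (x54,1)}
  {x54} × {0, 1} = {(x54,0), (x54,1)}
  {x53, x54, x55} × {0} = {(x53,0), (x54,0), (x55,0)}
  {x53, x54, x55} × {1} = {(x53,1), (x54,1), (x55,1)}
  {x53, x54} × {0, 1} = {(x53,0), (x53,1), (x54,0), (x54,1)}
  {x53, x54, x55} × {0, 1} = {(x53,0), (x53,1), (x54,0), (x54,1), (x55,0), (x55,1)}
These 10 distinct sets form the basis B.
Close under arbitrary unions to get τ_{X×Y}; counting gives |τ_{X×Y}| = 16.


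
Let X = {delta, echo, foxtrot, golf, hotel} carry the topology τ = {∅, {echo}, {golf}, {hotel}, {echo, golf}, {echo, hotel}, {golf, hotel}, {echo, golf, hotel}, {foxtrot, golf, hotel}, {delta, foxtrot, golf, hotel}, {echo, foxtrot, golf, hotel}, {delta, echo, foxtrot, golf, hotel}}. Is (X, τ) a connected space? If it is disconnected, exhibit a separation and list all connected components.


(X, τ) is disconnected; components = [{echo}, {delta, foxtrot, golf, hotel}].

Find clopen sets (U ∈ τ with X ∖ U ∈ τ):
  U = ∅, X ∖ U = {delta, echo, foxtrot, golf, hotel} — both open, so U is clopen.
  U = {echo}, X ∖ U = {delta, foxtrot, golf, hotel} — both open, so U is clopen.
  U = {delta, foxtrot, golf, hotel}, X ∖ U = {echo} — both open, so U is clopen.
  U = {delta, echo, foxtrot, golf, hotel}, X ∖ U = ∅ — both open, so U is clopen.
Nontrivial clopen(s) exist: e.g. {echo}. So (X, τ) is disconnected.
Compute connected components by grouping points that agree on all clopens:
  component: {echo}
  component: {delta, foxtrot, golf, hotel}


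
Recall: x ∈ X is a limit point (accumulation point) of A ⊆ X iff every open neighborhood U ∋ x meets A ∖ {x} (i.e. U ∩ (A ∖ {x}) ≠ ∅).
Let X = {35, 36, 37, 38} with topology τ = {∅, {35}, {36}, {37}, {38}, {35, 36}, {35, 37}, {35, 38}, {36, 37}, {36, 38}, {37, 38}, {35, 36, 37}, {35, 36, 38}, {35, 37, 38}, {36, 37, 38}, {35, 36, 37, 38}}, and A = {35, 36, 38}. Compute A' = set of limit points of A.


A' = ∅

For each x ∈ X, list the open sets U ∈ τ with x ∈ U, then check whether U ∩ (A ∖ {x}) ≠ ∅ for every such U.
  x = 35: open {35} ∋ x has {35} ∩ (A ∖ {35}) = ∅, so x is NOT a limit point.
  x = 36: open {36} ∋ x has {36} ∩ (A ∖ {36}) = ∅, so x is NOT a limit point.
  x = 37: open {37} ∋ x has {37} ∩ (A ∖ {37}) = ∅, so x is NOT a limit point.
  x = 38: open {38} ∋ x has {38} ∩ (A ∖ {38}) = ∅, so x is NOT a limit point.
Collecting: A' = ∅.


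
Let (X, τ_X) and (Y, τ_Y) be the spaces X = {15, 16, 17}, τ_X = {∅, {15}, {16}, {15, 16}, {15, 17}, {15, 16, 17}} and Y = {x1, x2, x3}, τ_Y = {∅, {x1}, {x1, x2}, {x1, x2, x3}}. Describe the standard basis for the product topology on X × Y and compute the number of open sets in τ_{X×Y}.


Basis B = {∅ × ∅, {15} × {x1}, {16} × {x1}, {15} × {x1, x2}, {15, 16} × {x1}, {15, 17} × {x1}, {16} × {x1, x2}, {15} × {x1, x2, x3}, {15, 16, 17} × {x1}, {16} × {x1, x2, x3}, {15, 16} × {x1, x2}, {15, 17} × {x1, x2}, {15, 16} × {x1, x2, x3}, {15, 17} × {x1, x2, x3}, {15, 16, 17} × {x1, x2}, {15, 16, 17} × {x1, x2, x3}}; |τ_{X×Y}| = 40.

Enumerate products U × V with U ∈ τ_X, V ∈ τ_Y (deduplicated):
  ∅ × ∅ = {} (∅)
  {15} × {x1} = {(15,x1)}
  {16} × {x1} = {(16,x1)}
  {15} × {x1, x2} = {(15,x1), (15,x2)}
  {15, 16} × {x1} = {(15,x1), (16,x1)}
  {15, 17} × {x1} = {(15,x1), (17,x1)}
  {16} × {x1, x2} = {(16,x1), (16,x2)}
  {15} × {x1, x2, x3} = {(15,x1), (15,x2), (15,x3)}
  {15, 16, 17} × {x1} = {(15,x1), (16,x1), (17,x1)}
  {16} × {x1, x2, x3} = {(16,x1), (16,x2), (16,x3)}
  {15, 16} × {x1, x2} = {(15,x1), (15,x2), (16,x1), (16,x2)}
  {15, 17} × {x1, x2} = {(15,x1), (15,x2), (17,x1), (17,x2)}
  {15, 16} × {x1, x2, x3} = {(15,x1), (15,x2), (15,x3), (16,x1), (16,x2), (16,x3)}
  {15, 17} × {x1, x2, x3} = {(15,x1), (15,x2), (15,x3), (17,x1), (17,x2), (17,x3)}
  {15, 16, 17} × {x1, x2} = {(15,x1), (15,x2), (16,x1), (16,x2), (17,x1), (17,x2)}
  {15, 16, 17} × {x1, x2, x3} = {(15,x1), (15,x2), (15,x3), (16,x1), (16,x2), (16,x3), (17,x1), (17,x2), (17,x3)}
These 16 distinct sets form the basis B.
Close under arbitrary unions to get τ_{X×Y}; counting gives |τ_{X×Y}| = 40.
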